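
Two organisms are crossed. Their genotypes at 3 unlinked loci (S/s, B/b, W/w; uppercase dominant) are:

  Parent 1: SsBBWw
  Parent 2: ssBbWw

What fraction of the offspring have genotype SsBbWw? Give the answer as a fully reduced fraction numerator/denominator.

P(SsBbWw) = 1/8

SsBBWw gametes: SBW×2, SBw×2, sBW×2, sBw×2
ssBbWw gametes: sBW×2, sBw×2, sbW×2, sbw×2
SsBBWw×ssBbWw grid (8·8=64): SsBBWW=4 SsBBWw=8 SsBBww=4 SsBbWW=4 SsBbWw=8 SsBbww=4 ssBBWW=4 ssBBWw=8 ssBBww=4 ssBbWW=4 ssBbWw=8 ssBbww=4
SsBbWw hits 8/64; gcd=8; 8÷8/64÷8 = 1/8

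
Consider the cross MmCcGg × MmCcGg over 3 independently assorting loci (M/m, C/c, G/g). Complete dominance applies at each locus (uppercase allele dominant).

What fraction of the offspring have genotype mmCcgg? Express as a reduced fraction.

MmCcGg gametes: MCG×1, MCg×1, McG×1, Mcg×1, mCG×1, mCg×1, mcG×1, mcg×1
MmCcGg gametes: MCG×1, MCg×1, McG×1, Mcg×1, mCG×1, mCg×1, mcG×1, mcg×1
MmCcGg×MmCcGg grid (8·8=64): MMCCGG=1 MMCCGg=2 MMCCgg=1 MMCcGG=2 MMCcGg=4 MMCcgg=2 MMccGG=1 MMccGg=2 MMccgg=1 MmCCGG=2 MmCCGg=4 MmCCgg=2 MmCcGG=4 MmCcGg=8 MmCcgg=4 MmccGG=2 MmccGg=4 Mmccgg=2 mmCCGG=1 mmCCGg=2 mmCCgg=1 mmCcGG=2 mmCcGg=4 mmCcgg=2 mmccGG=1 mmccGg=2 mmccgg=1
mmCcgg hits 2/64; gcd=2; 2÷2/64÷2 = 1/32

P(mmCcgg) = 1/32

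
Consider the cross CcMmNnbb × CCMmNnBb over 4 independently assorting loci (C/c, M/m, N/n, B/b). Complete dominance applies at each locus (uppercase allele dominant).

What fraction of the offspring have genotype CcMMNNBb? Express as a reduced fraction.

CcMmNnbb gametes: CMNb×2, CMnb×2, CmNb×2, Cmnb×2, cMNb×2, cMnb×2, cmNb×2, cmnb×2
CCMmNnBb gametes: CMNB×2, CMNb×2, CMnB×2, CMnb×2, CmNB×2, CmNb×2, CmnB×2, Cmnb×2
CcMmNnbb×CCMmNnBb grid (16·16=256): CCMMNNBb=4 CCMMNNbb=4 CCMMNnBb=8 CCMMNnbb=8 CCMMnnBb=4 CCMMnnbb=4 CCMmNNBb=8 CCMmNNbb=8 CCMmNnBb=16 CCMmNnbb=16 CCMmnnBb=8 CCMmnnbb=8 CCmmNNBb=4 CCmmNNbb=4 CCmmNnBb=8 CCmmNnbb=8 CCmmnnBb=4 CCmmnnbb=4 CcMMNNBb=4 CcMMNNbb=4 CcMMNnBb=8 CcMMNnbb=8 CcMMnnBb=4 CcMMnnbb=4 CcMmNNBb=8 CcMmNNbb=8 CcMmNnBb=16 CcMmNnbb=16 CcMmnnBb=8 CcMmnnbb=8 CcmmNNBb=4 CcmmNNbb=4 CcmmNnBb=8 CcmmNnbb=8 CcmmnnBb=4 Ccmmnnbb=4
CcMMNNBb hits 4/256; gcd=4; 4÷4/256÷4 = 1/64

P(CcMMNNBb) = 1/64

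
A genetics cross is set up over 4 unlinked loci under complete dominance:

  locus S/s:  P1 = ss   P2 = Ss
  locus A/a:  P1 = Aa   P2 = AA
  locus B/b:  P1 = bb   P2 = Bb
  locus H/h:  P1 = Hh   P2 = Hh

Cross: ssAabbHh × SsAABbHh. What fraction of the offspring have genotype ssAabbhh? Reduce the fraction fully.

P(ssAabbhh) = 1/32

ssAabbHh gametes: sAbH×4, sAbh×4, sabH×4, sabh×4
SsAABbHh gametes: SABH×2, SABh×2, SAbH×2, SAbh×2, sABH×2, sABh×2, sAbH×2, sAbh×2
ssAabbHh×SsAABbHh grid (16·16=256): SsAABbHH=8 SsAABbHh=16 SsAABbhh=8 SsAAbbHH=8 SsAAbbHh=16 SsAAbbhh=8 SsAaBbHH=8 SsAaBbHh=16 SsAaBbhh=8 SsAabbHH=8 SsAabbHh=16 SsAabbhh=8 ssAABbHH=8 ssAABbHh=16 ssAABbhh=8 ssAAbbHH=8 ssAAbbHh=16 ssAAbbhh=8 ssAaBbHH=8 ssAaBbHh=16 ssAaBbhh=8 ssAabbHH=8 ssAabbHh=16 ssAabbhh=8
ssAabbhh hits 8/256; gcd=8; 8÷8/256÷8 = 1/32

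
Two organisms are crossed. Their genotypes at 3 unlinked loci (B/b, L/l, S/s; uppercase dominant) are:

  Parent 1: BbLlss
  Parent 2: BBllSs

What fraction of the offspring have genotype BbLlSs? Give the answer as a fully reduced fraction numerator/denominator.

P(BbLlSs) = 1/8

BbLlss gametes: BLs×2, Bls×2, bLs×2, bls×2
BBllSs gametes: BlS×4, Bls×4
BbLlss×BBllSs grid (8·8=64): BBLlSs=8 BBLlss=8 BBllSs=8 BBllss=8 BbLlSs=8 BbLlss=8 BbllSs=8 Bbllss=8
BbLlSs hits 8/64; gcd=8; 8÷8/64÷8 = 1/8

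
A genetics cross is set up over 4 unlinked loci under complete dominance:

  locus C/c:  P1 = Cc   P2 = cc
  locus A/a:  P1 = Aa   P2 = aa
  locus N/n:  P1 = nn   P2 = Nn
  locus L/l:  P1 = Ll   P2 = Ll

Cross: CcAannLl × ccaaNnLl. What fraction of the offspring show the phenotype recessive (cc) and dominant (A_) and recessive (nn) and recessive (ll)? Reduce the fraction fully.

CcAannLl gametes: CAnL×2, CAnl×2, CanL×2, Canl×2, cAnL×2, cAnl×2, canL×2, canl×2
ccaaNnLl gametes: caNL×4, caNl×4, canL×4, canl×4
CcAannLl×ccaaNnLl grid (16·16=256): CcAaNnLL=8 CcAaNnLl=16 CcAaNnll=8 CcAannLL=8 CcAannLl=16 CcAannll=8 CcaaNnLL=8 CcaaNnLl=16 CcaaNnll=8 CcaannLL=8 CcaannLl=16 Ccaannll=8 ccAaNnLL=8 ccAaNnLl=16 ccAaNnll=8 ccAannLL=8 ccAannLl=16 ccAannll=8 ccaaNnLL=8 ccaaNnLl=16 ccaaNnll=8 ccaannLL=8 ccaannLl=16 ccaannll=8
cc A_ nn ll hits 8/256; gcd=8; 8÷8/256÷8 = 1/32

P(cc A_ nn ll) = 1/32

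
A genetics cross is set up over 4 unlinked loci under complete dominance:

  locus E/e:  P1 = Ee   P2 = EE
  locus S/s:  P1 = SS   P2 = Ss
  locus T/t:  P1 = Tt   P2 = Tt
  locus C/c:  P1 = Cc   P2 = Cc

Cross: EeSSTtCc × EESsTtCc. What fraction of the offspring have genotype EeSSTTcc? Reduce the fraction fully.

EeSSTtCc gametes: ESTC×2, ESTc×2, EStC×2, EStc×2, eSTC×2, eSTc×2, eStC×2, eStc×2
EESsTtCc gametes: ESTC×2, ESTc×2, EStC×2, EStc×2, EsTC×2, EsTc×2, EstC×2, Estc×2
EeSSTtCc×EESsTtCc grid (16·16=256): EESSTTCC=4 EESSTTCc=8 EESSTTcc=4 EESSTtCC=8 EESSTtCc=16 EESSTtcc=8 EESSttCC=4 EESSttCc=8 EESSttcc=4 EESsTTCC=4 EESsTTCc=8 EESsTTcc=4 EESsTtCC=8 EESsTtCc=16 EESsTtcc=8 EESsttCC=4 EESsttCc=8 EESsttcc=4 EeSSTTCC=4 EeSSTTCc=8 EeSSTTcc=4 EeSSTtCC=8 EeSSTtCc=16 EeSSTtcc=8 EeSSttCC=4 EeSSttCc=8 EeSSttcc=4 EeSsTTCC=4 EeSsTTCc=8 EeSsTTcc=4 EeSsTtCC=8 EeSsTtCc=16 EeSsTtcc=8 EeSsttCC=4 EeSsttCc=8 EeSsttcc=4
EeSSTTcc hits 4/256; gcd=4; 4÷4/256÷4 = 1/64

P(EeSSTTcc) = 1/64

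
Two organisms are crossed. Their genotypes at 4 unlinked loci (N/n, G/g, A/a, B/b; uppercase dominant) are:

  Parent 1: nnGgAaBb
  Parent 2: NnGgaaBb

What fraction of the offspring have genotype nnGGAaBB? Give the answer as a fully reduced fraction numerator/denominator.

nnGgAaBb gametes: nGAB×2, nGAb×2, nGaB×2, nGab×2, ngAB×2, ngAb×2, ngaB×2, ngab×2
NnGgaaBb gametes: NGaB×2, NGab×2, NgaB×2, Ngab×2, nGaB×2, nGab×2, ngaB×2, ngab×2
nnGgAaBb×NnGgaaBb grid (16·16=256): NnGGAaBB=4 NnGGAaBb=8 NnGGAabb=4 NnGGaaBB=4 NnGGaaBb=8 NnGGaabb=4 NnGgAaBB=8 NnGgAaBb=16 NnGgAabb=8 NnGgaaBB=8 NnGgaaBb=16 NnGgaabb=8 NnggAaBB=4 NnggAaBb=8 NnggAabb=4 NnggaaBB=4 NnggaaBb=8 Nnggaabb=4 nnGGAaBB=4 nnGGAaBb=8 nnGGAabb=4 nnGGaaBB=4 nnGGaaBb=8 nnGGaabb=4 nnGgAaBB=8 nnGgAaBb=16 nnGgAabb=8 nnGgaaBB=8 nnGgaaBb=16 nnGgaabb=8 nnggAaBB=4 nnggAaBb=8 nnggAabb=4 nnggaaBB=4 nnggaaBb=8 nnggaabb=4
nnGGAaBB hits 4/256; gcd=4; 4÷4/256÷4 = 1/64

P(nnGGAaBB) = 1/64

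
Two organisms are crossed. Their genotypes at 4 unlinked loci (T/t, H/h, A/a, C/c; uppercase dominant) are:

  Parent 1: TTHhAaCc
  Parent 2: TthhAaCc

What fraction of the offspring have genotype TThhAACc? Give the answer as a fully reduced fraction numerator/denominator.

TTHhAaCc gametes: THAC×2, THAc×2, THaC×2, THac×2, ThAC×2, ThAc×2, ThaC×2, Thac×2
TthhAaCc gametes: ThAC×2, ThAc×2, ThaC×2, Thac×2, thAC×2, thAc×2, thaC×2, thac×2
TTHhAaCc×TthhAaCc grid (16·16=256): TTHhAACC=4 TTHhAACc=8 TTHhAAcc=4 TTHhAaCC=8 TTHhAaCc=16 TTHhAacc=8 TTHhaaCC=4 TTHhaaCc=8 TTHhaacc=4 TThhAACC=4 TThhAACc=8 TThhAAcc=4 TThhAaCC=8 TThhAaCc=16 TThhAacc=8 TThhaaCC=4 TThhaaCc=8 TThhaacc=4 TtHhAACC=4 TtHhAACc=8 TtHhAAcc=4 TtHhAaCC=8 TtHhAaCc=16 TtHhAacc=8 TtHhaaCC=4 TtHhaaCc=8 TtHhaacc=4 TthhAACC=4 TthhAACc=8 TthhAAcc=4 TthhAaCC=8 TthhAaCc=16 TthhAacc=8 TthhaaCC=4 TthhaaCc=8 Tthhaacc=4
TThhAACc hits 8/256; gcd=8; 8÷8/256÷8 = 1/32

P(TThhAACc) = 1/32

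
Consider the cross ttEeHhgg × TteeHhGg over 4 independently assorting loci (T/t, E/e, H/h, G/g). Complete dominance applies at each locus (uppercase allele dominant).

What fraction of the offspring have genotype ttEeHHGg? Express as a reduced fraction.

P(ttEeHHGg) = 1/32

ttEeHhgg gametes: tEHg×4, tEhg×4, teHg×4, tehg×4
TteeHhGg gametes: TeHG×2, TeHg×2, TehG×2, Tehg×2, teHG×2, teHg×2, tehG×2, tehg×2
ttEeHhgg×TteeHhGg grid (16·16=256): TtEeHHGg=8 TtEeHHgg=8 TtEeHhGg=16 TtEeHhgg=16 TtEehhGg=8 TtEehhgg=8 TteeHHGg=8 TteeHHgg=8 TteeHhGg=16 TteeHhgg=16 TteehhGg=8 Tteehhgg=8 ttEeHHGg=8 ttEeHHgg=8 ttEeHhGg=16 ttEeHhgg=16 ttEehhGg=8 ttEehhgg=8 tteeHHGg=8 tteeHHgg=8 tteeHhGg=16 tteeHhgg=16 tteehhGg=8 tteehhgg=8
ttEeHHGg hits 8/256; gcd=8; 8÷8/256÷8 = 1/32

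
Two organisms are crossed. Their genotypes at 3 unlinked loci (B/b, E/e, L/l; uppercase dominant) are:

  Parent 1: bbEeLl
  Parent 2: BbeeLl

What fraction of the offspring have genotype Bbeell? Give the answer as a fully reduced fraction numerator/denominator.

bbEeLl gametes: bEL×2, bEl×2, beL×2, bel×2
BbeeLl gametes: BeL×2, Bel×2, beL×2, bel×2
bbEeLl×BbeeLl grid (8·8=64): BbEeLL=4 BbEeLl=8 BbEell=4 BbeeLL=4 BbeeLl=8 Bbeell=4 bbEeLL=4 bbEeLl=8 bbEell=4 bbeeLL=4 bbeeLl=8 bbeell=4
Bbeell hits 4/64; gcd=4; 4÷4/64÷4 = 1/16

P(Bbeell) = 1/16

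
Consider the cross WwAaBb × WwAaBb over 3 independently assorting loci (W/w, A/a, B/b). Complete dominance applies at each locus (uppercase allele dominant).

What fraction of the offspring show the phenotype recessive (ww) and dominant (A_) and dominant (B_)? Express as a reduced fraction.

WwAaBb gametes: WAB×1, WAb×1, WaB×1, Wab×1, wAB×1, wAb×1, waB×1, wab×1
WwAaBb gametes: WAB×1, WAb×1, WaB×1, Wab×1, wAB×1, wAb×1, waB×1, wab×1
WwAaBb×WwAaBb grid (8·8=64): WWAABB=1 WWAABb=2 WWAAbb=1 WWAaBB=2 WWAaBb=4 WWAabb=2 WWaaBB=1 WWaaBb=2 WWaabb=1 WwAABB=2 WwAABb=4 WwAAbb=2 WwAaBB=4 WwAaBb=8 WwAabb=4 WwaaBB=2 WwaaBb=4 Wwaabb=2 wwAABB=1 wwAABb=2 wwAAbb=1 wwAaBB=2 wwAaBb=4 wwAabb=2 wwaaBB=1 wwaaBb=2 wwaabb=1
ww A_ B_ hits 9/64; gcd=1; 9÷1/64÷1 = 9/64

P(ww A_ B_) = 9/64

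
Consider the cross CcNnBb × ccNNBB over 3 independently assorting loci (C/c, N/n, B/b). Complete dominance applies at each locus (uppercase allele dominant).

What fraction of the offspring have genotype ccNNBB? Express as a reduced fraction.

CcNnBb gametes: CNB×1, CNb×1, CnB×1, Cnb×1, cNB×1, cNb×1, cnB×1, cnb×1
ccNNBB gametes: cNB×8
CcNnBb×ccNNBB grid (8·8=64): CcNNBB=8 CcNNBb=8 CcNnBB=8 CcNnBb=8 ccNNBB=8 ccNNBb=8 ccNnBB=8 ccNnBb=8
ccNNBB hits 8/64; gcd=8; 8÷8/64÷8 = 1/8

P(ccNNBB) = 1/8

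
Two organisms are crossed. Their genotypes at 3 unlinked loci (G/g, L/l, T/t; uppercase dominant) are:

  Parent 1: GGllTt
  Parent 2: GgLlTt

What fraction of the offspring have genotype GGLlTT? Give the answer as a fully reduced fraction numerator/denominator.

P(GGLlTT) = 1/16

GGllTt gametes: GlT×4, Glt×4
GgLlTt gametes: GLT×1, GLt×1, GlT×1, Glt×1, gLT×1, gLt×1, glT×1, glt×1
GGllTt×GgLlTt grid (8·8=64): GGLlTT=4 GGLlTt=8 GGLltt=4 GGllTT=4 GGllTt=8 GGlltt=4 GgLlTT=4 GgLlTt=8 GgLltt=4 GgllTT=4 GgllTt=8 Gglltt=4
GGLlTT hits 4/64; gcd=4; 4÷4/64÷4 = 1/16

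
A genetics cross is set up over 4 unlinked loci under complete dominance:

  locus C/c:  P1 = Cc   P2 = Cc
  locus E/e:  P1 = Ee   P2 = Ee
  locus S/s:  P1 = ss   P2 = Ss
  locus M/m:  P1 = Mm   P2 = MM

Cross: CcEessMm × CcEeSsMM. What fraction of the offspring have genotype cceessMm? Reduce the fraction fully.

P(cceessMm) = 1/64

CcEessMm gametes: CEsM×2, CEsm×2, CesM×2, Cesm×2, cEsM×2, cEsm×2, cesM×2, cesm×2
CcEeSsMM gametes: CESM×2, CEsM×2, CeSM×2, CesM×2, cESM×2, cEsM×2, ceSM×2, cesM×2
CcEessMm×CcEeSsMM grid (16·16=256): CCEESsMM=4 CCEESsMm=4 CCEEssMM=4 CCEEssMm=4 CCEeSsMM=8 CCEeSsMm=8 CCEessMM=8 CCEessMm=8 CCeeSsMM=4 CCeeSsMm=4 CCeessMM=4 CCeessMm=4 CcEESsMM=8 CcEESsMm=8 CcEEssMM=8 CcEEssMm=8 CcEeSsMM=16 CcEeSsMm=16 CcEessMM=16 CcEessMm=16 CceeSsMM=8 CceeSsMm=8 CceessMM=8 CceessMm=8 ccEESsMM=4 ccEESsMm=4 ccEEssMM=4 ccEEssMm=4 ccEeSsMM=8 ccEeSsMm=8 ccEessMM=8 ccEessMm=8 cceeSsMM=4 cceeSsMm=4 cceessMM=4 cceessMm=4
cceessMm hits 4/256; gcd=4; 4÷4/256÷4 = 1/64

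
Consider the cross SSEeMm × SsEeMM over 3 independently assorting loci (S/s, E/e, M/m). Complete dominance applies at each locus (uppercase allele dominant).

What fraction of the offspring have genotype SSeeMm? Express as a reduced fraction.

SSEeMm gametes: SEM×2, SEm×2, SeM×2, Sem×2
SsEeMM gametes: SEM×2, SeM×2, sEM×2, seM×2
SSEeMm×SsEeMM grid (8·8=64): SSEEMM=4 SSEEMm=4 SSEeMM=8 SSEeMm=8 SSeeMM=4 SSeeMm=4 SsEEMM=4 SsEEMm=4 SsEeMM=8 SsEeMm=8 SseeMM=4 SseeMm=4
SSeeMm hits 4/64; gcd=4; 4÷4/64÷4 = 1/16

P(SSeeMm) = 1/16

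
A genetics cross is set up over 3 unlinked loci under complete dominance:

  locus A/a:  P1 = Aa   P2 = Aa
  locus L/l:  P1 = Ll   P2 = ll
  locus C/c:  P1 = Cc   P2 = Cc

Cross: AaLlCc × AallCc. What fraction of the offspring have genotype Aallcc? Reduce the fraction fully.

AaLlCc gametes: ALC×1, ALc×1, AlC×1, Alc×1, aLC×1, aLc×1, alC×1, alc×1
AallCc gametes: AlC×2, Alc×2, alC×2, alc×2
AaLlCc×AallCc grid (8·8=64): AALlCC=2 AALlCc=4 AALlcc=2 AAllCC=2 AAllCc=4 AAllcc=2 AaLlCC=4 AaLlCc=8 AaLlcc=4 AallCC=4 AallCc=8 Aallcc=4 aaLlCC=2 aaLlCc=4 aaLlcc=2 aallCC=2 aallCc=4 aallcc=2
Aallcc hits 4/64; gcd=4; 4÷4/64÷4 = 1/16

P(Aallcc) = 1/16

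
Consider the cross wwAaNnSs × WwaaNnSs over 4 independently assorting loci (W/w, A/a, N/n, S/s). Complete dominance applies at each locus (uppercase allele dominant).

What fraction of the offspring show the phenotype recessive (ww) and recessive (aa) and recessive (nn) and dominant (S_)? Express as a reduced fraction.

wwAaNnSs gametes: wANS×2, wANs×2, wAnS×2, wAns×2, waNS×2, waNs×2, wanS×2, wans×2
WwaaNnSs gametes: WaNS×2, WaNs×2, WanS×2, Wans×2, waNS×2, waNs×2, wanS×2, wans×2
wwAaNnSs×WwaaNnSs grid (16·16=256): WwAaNNSS=4 WwAaNNSs=8 WwAaNNss=4 WwAaNnSS=8 WwAaNnSs=16 WwAaNnss=8 WwAannSS=4 WwAannSs=8 WwAannss=4 WwaaNNSS=4 WwaaNNSs=8 WwaaNNss=4 WwaaNnSS=8 WwaaNnSs=16 WwaaNnss=8 WwaannSS=4 WwaannSs=8 Wwaannss=4 wwAaNNSS=4 wwAaNNSs=8 wwAaNNss=4 wwAaNnSS=8 wwAaNnSs=16 wwAaNnss=8 wwAannSS=4 wwAannSs=8 wwAannss=4 wwaaNNSS=4 wwaaNNSs=8 wwaaNNss=4 wwaaNnSS=8 wwaaNnSs=16 wwaaNnss=8 wwaannSS=4 wwaannSs=8 wwaannss=4
ww aa nn S_ hits 12/256; gcd=4; 12÷4/256÷4 = 3/64

P(ww aa nn S_) = 3/64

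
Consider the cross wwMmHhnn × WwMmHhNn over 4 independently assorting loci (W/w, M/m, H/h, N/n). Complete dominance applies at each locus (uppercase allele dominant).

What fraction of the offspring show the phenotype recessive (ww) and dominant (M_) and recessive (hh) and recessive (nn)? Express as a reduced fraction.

P(ww M_ hh nn) = 3/64

wwMmHhnn gametes: wMHn×4, wMhn×4, wmHn×4, wmhn×4
WwMmHhNn gametes: WMHN×1, WMHn×1, WMhN×1, WMhn×1, WmHN×1, WmHn×1, WmhN×1, Wmhn×1, wMHN×1, wMHn×1, wMhN×1, wMhn×1, wmHN×1, wmHn×1, wmhN×1, wmhn×1
wwMmHhnn×WwMmHhNn grid (16·16=256): WwMMHHNn=4 WwMMHHnn=4 WwMMHhNn=8 WwMMHhnn=8 WwMMhhNn=4 WwMMhhnn=4 WwMmHHNn=8 WwMmHHnn=8 WwMmHhNn=16 WwMmHhnn=16 WwMmhhNn=8 WwMmhhnn=8 WwmmHHNn=4 WwmmHHnn=4 WwmmHhNn=8 WwmmHhnn=8 WwmmhhNn=4 Wwmmhhnn=4 wwMMHHNn=4 wwMMHHnn=4 wwMMHhNn=8 wwMMHhnn=8 wwMMhhNn=4 wwMMhhnn=4 wwMmHHNn=8 wwMmHHnn=8 wwMmHhNn=16 wwMmHhnn=16 wwMmhhNn=8 wwMmhhnn=8 wwmmHHNn=4 wwmmHHnn=4 wwmmHhNn=8 wwmmHhnn=8 wwmmhhNn=4 wwmmhhnn=4
ww M_ hh nn hits 12/256; gcd=4; 12÷4/256÷4 = 3/64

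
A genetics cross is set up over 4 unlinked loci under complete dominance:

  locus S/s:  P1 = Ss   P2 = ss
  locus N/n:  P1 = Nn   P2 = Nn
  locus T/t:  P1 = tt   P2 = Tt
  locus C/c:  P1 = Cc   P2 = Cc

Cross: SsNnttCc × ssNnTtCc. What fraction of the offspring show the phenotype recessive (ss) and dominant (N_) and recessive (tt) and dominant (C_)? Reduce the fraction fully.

SsNnttCc gametes: SNtC×2, SNtc×2, SntC×2, Sntc×2, sNtC×2, sNtc×2, sntC×2, sntc×2
ssNnTtCc gametes: sNTC×2, sNTc×2, sNtC×2, sNtc×2, snTC×2, snTc×2, sntC×2, sntc×2
SsNnttCc×ssNnTtCc grid (16·16=256): SsNNTtCC=4 SsNNTtCc=8 SsNNTtcc=4 SsNNttCC=4 SsNNttCc=8 SsNNttcc=4 SsNnTtCC=8 SsNnTtCc=16 SsNnTtcc=8 SsNnttCC=8 SsNnttCc=16 SsNnttcc=8 SsnnTtCC=4 SsnnTtCc=8 SsnnTtcc=4 SsnnttCC=4 SsnnttCc=8 Ssnnttcc=4 ssNNTtCC=4 ssNNTtCc=8 ssNNTtcc=4 ssNNttCC=4 ssNNttCc=8 ssNNttcc=4 ssNnTtCC=8 ssNnTtCc=16 ssNnTtcc=8 ssNnttCC=8 ssNnttCc=16 ssNnttcc=8 ssnnTtCC=4 ssnnTtCc=8 ssnnTtcc=4 ssnnttCC=4 ssnnttCc=8 ssnnttcc=4
ss N_ tt C_ hits 36/256; gcd=4; 36÷4/256÷4 = 9/64

P(ss N_ tt C_) = 9/64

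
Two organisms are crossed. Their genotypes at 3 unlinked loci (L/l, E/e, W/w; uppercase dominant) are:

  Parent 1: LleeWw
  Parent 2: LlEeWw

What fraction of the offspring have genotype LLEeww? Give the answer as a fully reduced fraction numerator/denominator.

P(LLEeww) = 1/32

LleeWw gametes: LeW×2, Lew×2, leW×2, lew×2
LlEeWw gametes: LEW×1, LEw×1, LeW×1, Lew×1, lEW×1, lEw×1, leW×1, lew×1
LleeWw×LlEeWw grid (8·8=64): LLEeWW=2 LLEeWw=4 LLEeww=2 LLeeWW=2 LLeeWw=4 LLeeww=2 LlEeWW=4 LlEeWw=8 LlEeww=4 LleeWW=4 LleeWw=8 Lleeww=4 llEeWW=2 llEeWw=4 llEeww=2 lleeWW=2 lleeWw=4 lleeww=2
LLEeww hits 2/64; gcd=2; 2÷2/64÷2 = 1/32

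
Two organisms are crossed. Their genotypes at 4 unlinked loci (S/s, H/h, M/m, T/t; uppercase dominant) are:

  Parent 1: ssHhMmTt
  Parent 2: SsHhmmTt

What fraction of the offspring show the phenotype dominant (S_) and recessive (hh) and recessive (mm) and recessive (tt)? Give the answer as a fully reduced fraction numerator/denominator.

P(S_ hh mm tt) = 1/64

ssHhMmTt gametes: sHMT×2, sHMt×2, sHmT×2, sHmt×2, shMT×2, shMt×2, shmT×2, shmt×2
SsHhmmTt gametes: SHmT×2, SHmt×2, ShmT×2, Shmt×2, sHmT×2, sHmt×2, shmT×2, shmt×2
ssHhMmTt×SsHhmmTt grid (16·16=256): SsHHMmTT=4 SsHHMmTt=8 SsHHMmtt=4 SsHHmmTT=4 SsHHmmTt=8 SsHHmmtt=4 SsHhMmTT=8 SsHhMmTt=16 SsHhMmtt=8 SsHhmmTT=8 SsHhmmTt=16 SsHhmmtt=8 SshhMmTT=4 SshhMmTt=8 SshhMmtt=4 SshhmmTT=4 SshhmmTt=8 Sshhmmtt=4 ssHHMmTT=4 ssHHMmTt=8 ssHHMmtt=4 ssHHmmTT=4 ssHHmmTt=8 ssHHmmtt=4 ssHhMmTT=8 ssHhMmTt=16 ssHhMmtt=8 ssHhmmTT=8 ssHhmmTt=16 ssHhmmtt=8 sshhMmTT=4 sshhMmTt=8 sshhMmtt=4 sshhmmTT=4 sshhmmTt=8 sshhmmtt=4
S_ hh mm tt hits 4/256; gcd=4; 4÷4/256÷4 = 1/64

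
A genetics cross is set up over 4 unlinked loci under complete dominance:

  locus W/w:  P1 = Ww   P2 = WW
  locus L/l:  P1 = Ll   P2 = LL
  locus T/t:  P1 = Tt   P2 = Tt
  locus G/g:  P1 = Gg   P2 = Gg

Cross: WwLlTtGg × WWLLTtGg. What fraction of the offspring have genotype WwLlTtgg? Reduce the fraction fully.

P(WwLlTtgg) = 1/32

WwLlTtGg gametes: WLTG×1, WLTg×1, WLtG×1, WLtg×1, WlTG×1, WlTg×1, WltG×1, Wltg×1, wLTG×1, wLTg×1, wLtG×1, wLtg×1, wlTG×1, wlTg×1, wltG×1, wltg×1
WWLLTtGg gametes: WLTG×4, WLTg×4, WLtG×4, WLtg×4
WwLlTtGg×WWLLTtGg grid (16·16=256): WWLLTTGG=4 WWLLTTGg=8 WWLLTTgg=4 WWLLTtGG=8 WWLLTtGg=16 WWLLTtgg=8 WWLLttGG=4 WWLLttGg=8 WWLLttgg=4 WWLlTTGG=4 WWLlTTGg=8 WWLlTTgg=4 WWLlTtGG=8 WWLlTtGg=16 WWLlTtgg=8 WWLlttGG=4 WWLlttGg=8 WWLlttgg=4 WwLLTTGG=4 WwLLTTGg=8 WwLLTTgg=4 WwLLTtGG=8 WwLLTtGg=16 WwLLTtgg=8 WwLLttGG=4 WwLLttGg=8 WwLLttgg=4 WwLlTTGG=4 WwLlTTGg=8 WwLlTTgg=4 WwLlTtGG=8 WwLlTtGg=16 WwLlTtgg=8 WwLlttGG=4 WwLlttGg=8 WwLlttgg=4
WwLlTtgg hits 8/256; gcd=8; 8÷8/256÷8 = 1/32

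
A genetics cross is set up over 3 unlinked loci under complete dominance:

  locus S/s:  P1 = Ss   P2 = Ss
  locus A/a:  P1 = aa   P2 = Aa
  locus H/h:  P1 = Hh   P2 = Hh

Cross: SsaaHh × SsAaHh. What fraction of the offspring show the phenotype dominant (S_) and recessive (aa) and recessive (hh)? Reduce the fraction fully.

SsaaHh gametes: SaH×2, Sah×2, saH×2, sah×2
SsAaHh gametes: SAH×1, SAh×1, SaH×1, Sah×1, sAH×1, sAh×1, saH×1, sah×1
SsaaHh×SsAaHh grid (8·8=64): SSAaHH=2 SSAaHh=4 SSAahh=2 SSaaHH=2 SSaaHh=4 SSaahh=2 SsAaHH=4 SsAaHh=8 SsAahh=4 SsaaHH=4 SsaaHh=8 Ssaahh=4 ssAaHH=2 ssAaHh=4 ssAahh=2 ssaaHH=2 ssaaHh=4 ssaahh=2
S_ aa hh hits 6/64; gcd=2; 6÷2/64÷2 = 3/32

P(S_ aa hh) = 3/32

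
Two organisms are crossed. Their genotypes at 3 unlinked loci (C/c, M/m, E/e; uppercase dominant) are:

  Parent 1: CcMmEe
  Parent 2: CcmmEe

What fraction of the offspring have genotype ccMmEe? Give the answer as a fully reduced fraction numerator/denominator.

P(ccMmEe) = 1/16

CcMmEe gametes: CME×1, CMe×1, CmE×1, Cme×1, cME×1, cMe×1, cmE×1, cme×1
CcmmEe gametes: CmE×2, Cme×2, cmE×2, cme×2
CcMmEe×CcmmEe grid (8·8=64): CCMmEE=2 CCMmEe=4 CCMmee=2 CCmmEE=2 CCmmEe=4 CCmmee=2 CcMmEE=4 CcMmEe=8 CcMmee=4 CcmmEE=4 CcmmEe=8 Ccmmee=4 ccMmEE=2 ccMmEe=4 ccMmee=2 ccmmEE=2 ccmmEe=4 ccmmee=2
ccMmEe hits 4/64; gcd=4; 4÷4/64÷4 = 1/16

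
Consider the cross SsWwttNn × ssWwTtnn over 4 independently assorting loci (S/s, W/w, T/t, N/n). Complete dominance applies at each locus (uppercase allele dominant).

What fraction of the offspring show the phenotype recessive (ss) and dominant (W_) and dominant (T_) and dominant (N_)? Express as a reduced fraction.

SsWwttNn gametes: SWtN×2, SWtn×2, SwtN×2, Swtn×2, sWtN×2, sWtn×2, swtN×2, swtn×2
ssWwTtnn gametes: sWTn×4, sWtn×4, swTn×4, swtn×4
SsWwttNn×ssWwTtnn grid (16·16=256): SsWWTtNn=8 SsWWTtnn=8 SsWWttNn=8 SsWWttnn=8 SsWwTtNn=16 SsWwTtnn=16 SsWwttNn=16 SsWwttnn=16 SswwTtNn=8 SswwTtnn=8 SswwttNn=8 Sswwttnn=8 ssWWTtNn=8 ssWWTtnn=8 ssWWttNn=8 ssWWttnn=8 ssWwTtNn=16 ssWwTtnn=16 ssWwttNn=16 ssWwttnn=16 sswwTtNn=8 sswwTtnn=8 sswwttNn=8 sswwttnn=8
ss W_ T_ N_ hits 24/256; gcd=8; 24÷8/256÷8 = 3/32

P(ss W_ T_ N_) = 3/32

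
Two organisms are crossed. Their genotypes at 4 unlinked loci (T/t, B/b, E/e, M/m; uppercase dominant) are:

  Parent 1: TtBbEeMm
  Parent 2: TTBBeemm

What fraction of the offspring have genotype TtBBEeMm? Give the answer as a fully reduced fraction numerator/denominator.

P(TtBBEeMm) = 1/16

TtBbEeMm gametes: TBEM×1, TBEm×1, TBeM×1, TBem×1, TbEM×1, TbEm×1, TbeM×1, Tbem×1, tBEM×1, tBEm×1, tBeM×1, tBem×1, tbEM×1, tbEm×1, tbeM×1, tbem×1
TTBBeemm gametes: TBem×16
TtBbEeMm×TTBBeemm grid (16·16=256): TTBBEeMm=16 TTBBEemm=16 TTBBeeMm=16 TTBBeemm=16 TTBbEeMm=16 TTBbEemm=16 TTBbeeMm=16 TTBbeemm=16 TtBBEeMm=16 TtBBEemm=16 TtBBeeMm=16 TtBBeemm=16 TtBbEeMm=16 TtBbEemm=16 TtBbeeMm=16 TtBbeemm=16
TtBBEeMm hits 16/256; gcd=16; 16÷16/256÷16 = 1/16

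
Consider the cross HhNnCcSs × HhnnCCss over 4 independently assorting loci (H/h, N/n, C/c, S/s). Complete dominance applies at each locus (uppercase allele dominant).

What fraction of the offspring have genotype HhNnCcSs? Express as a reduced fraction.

P(HhNnCcSs) = 1/16

HhNnCcSs gametes: HNCS×1, HNCs×1, HNcS×1, HNcs×1, HnCS×1, HnCs×1, HncS×1, Hncs×1, hNCS×1, hNCs×1, hNcS×1, hNcs×1, hnCS×1, hnCs×1, hncS×1, hncs×1
HhnnCCss gametes: HnCs×8, hnCs×8
HhNnCcSs×HhnnCCss grid (16·16=256): HHNnCCSs=8 HHNnCCss=8 HHNnCcSs=8 HHNnCcss=8 HHnnCCSs=8 HHnnCCss=8 HHnnCcSs=8 HHnnCcss=8 HhNnCCSs=16 HhNnCCss=16 HhNnCcSs=16 HhNnCcss=16 HhnnCCSs=16 HhnnCCss=16 HhnnCcSs=16 HhnnCcss=16 hhNnCCSs=8 hhNnCCss=8 hhNnCcSs=8 hhNnCcss=8 hhnnCCSs=8 hhnnCCss=8 hhnnCcSs=8 hhnnCcss=8
HhNnCcSs hits 16/256; gcd=16; 16÷16/256÷16 = 1/16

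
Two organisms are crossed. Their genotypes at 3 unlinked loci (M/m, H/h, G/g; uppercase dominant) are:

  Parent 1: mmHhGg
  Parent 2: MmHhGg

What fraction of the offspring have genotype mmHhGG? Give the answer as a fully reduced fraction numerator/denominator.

P(mmHhGG) = 1/16

mmHhGg gametes: mHG×2, mHg×2, mhG×2, mhg×2
MmHhGg gametes: MHG×1, MHg×1, MhG×1, Mhg×1, mHG×1, mHg×1, mhG×1, mhg×1
mmHhGg×MmHhGg grid (8·8=64): MmHHGG=2 MmHHGg=4 MmHHgg=2 MmHhGG=4 MmHhGg=8 MmHhgg=4 MmhhGG=2 MmhhGg=4 Mmhhgg=2 mmHHGG=2 mmHHGg=4 mmHHgg=2 mmHhGG=4 mmHhGg=8 mmHhgg=4 mmhhGG=2 mmhhGg=4 mmhhgg=2
mmHhGG hits 4/64; gcd=4; 4÷4/64÷4 = 1/16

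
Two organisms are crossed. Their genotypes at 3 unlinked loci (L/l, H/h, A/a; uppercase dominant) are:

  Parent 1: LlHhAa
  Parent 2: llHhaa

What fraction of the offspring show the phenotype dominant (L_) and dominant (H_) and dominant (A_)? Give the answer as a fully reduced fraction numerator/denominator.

LlHhAa gametes: LHA×1, LHa×1, LhA×1, Lha×1, lHA×1, lHa×1, lhA×1, lha×1
llHhaa gametes: lHa×4, lha×4
LlHhAa×llHhaa grid (8·8=64): LlHHAa=4 LlHHaa=4 LlHhAa=8 LlHhaa=8 LlhhAa=4 Llhhaa=4 llHHAa=4 llHHaa=4 llHhAa=8 llHhaa=8 llhhAa=4 llhhaa=4
L_ H_ A_ hits 12/64; gcd=4; 12÷4/64÷4 = 3/16

P(L_ H_ A_) = 3/16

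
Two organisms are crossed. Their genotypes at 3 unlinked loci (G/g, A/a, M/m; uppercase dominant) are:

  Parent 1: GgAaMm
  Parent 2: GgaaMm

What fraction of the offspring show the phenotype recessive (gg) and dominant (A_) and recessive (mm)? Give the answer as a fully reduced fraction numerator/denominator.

GgAaMm gametes: GAM×1, GAm×1, GaM×1, Gam×1, gAM×1, gAm×1, gaM×1, gam×1
GgaaMm gametes: GaM×2, Gam×2, gaM×2, gam×2
GgAaMm×GgaaMm grid (8·8=64): GGAaMM=2 GGAaMm=4 GGAamm=2 GGaaMM=2 GGaaMm=4 GGaamm=2 GgAaMM=4 GgAaMm=8 GgAamm=4 GgaaMM=4 GgaaMm=8 Ggaamm=4 ggAaMM=2 ggAaMm=4 ggAamm=2 ggaaMM=2 ggaaMm=4 ggaamm=2
gg A_ mm hits 2/64; gcd=2; 2÷2/64÷2 = 1/32

P(gg A_ mm) = 1/32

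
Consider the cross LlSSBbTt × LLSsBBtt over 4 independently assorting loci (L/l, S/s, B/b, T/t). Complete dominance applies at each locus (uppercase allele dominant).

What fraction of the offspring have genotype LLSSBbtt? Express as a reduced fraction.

P(LLSSBbtt) = 1/16

LlSSBbTt gametes: LSBT×2, LSBt×2, LSbT×2, LSbt×2, lSBT×2, lSBt×2, lSbT×2, lSbt×2
LLSsBBtt gametes: LSBt×8, LsBt×8
LlSSBbTt×LLSsBBtt grid (16·16=256): LLSSBBTt=16 LLSSBBtt=16 LLSSBbTt=16 LLSSBbtt=16 LLSsBBTt=16 LLSsBBtt=16 LLSsBbTt=16 LLSsBbtt=16 LlSSBBTt=16 LlSSBBtt=16 LlSSBbTt=16 LlSSBbtt=16 LlSsBBTt=16 LlSsBBtt=16 LlSsBbTt=16 LlSsBbtt=16
LLSSBbtt hits 16/256; gcd=16; 16÷16/256÷16 = 1/16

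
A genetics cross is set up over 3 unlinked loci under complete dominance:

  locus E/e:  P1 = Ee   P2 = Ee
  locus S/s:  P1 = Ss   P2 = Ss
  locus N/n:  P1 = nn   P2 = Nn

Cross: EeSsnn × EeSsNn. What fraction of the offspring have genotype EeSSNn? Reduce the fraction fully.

EeSsnn gametes: ESn×2, Esn×2, eSn×2, esn×2
EeSsNn gametes: ESN×1, ESn×1, EsN×1, Esn×1, eSN×1, eSn×1, esN×1, esn×1
EeSsnn×EeSsNn grid (8·8=64): EESSNn=2 EESSnn=2 EESsNn=4 EESsnn=4 EEssNn=2 EEssnn=2 EeSSNn=4 EeSSnn=4 EeSsNn=8 EeSsnn=8 EessNn=4 Eessnn=4 eeSSNn=2 eeSSnn=2 eeSsNn=4 eeSsnn=4 eessNn=2 eessnn=2
EeSSNn hits 4/64; gcd=4; 4÷4/64÷4 = 1/16

P(EeSSNn) = 1/16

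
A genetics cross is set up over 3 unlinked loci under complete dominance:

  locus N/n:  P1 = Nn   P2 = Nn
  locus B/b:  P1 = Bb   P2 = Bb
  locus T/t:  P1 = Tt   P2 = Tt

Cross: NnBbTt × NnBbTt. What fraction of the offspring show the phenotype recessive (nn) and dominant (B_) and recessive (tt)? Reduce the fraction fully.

P(nn B_ tt) = 3/64

NnBbTt gametes: NBT×1, NBt×1, NbT×1, Nbt×1, nBT×1, nBt×1, nbT×1, nbt×1
NnBbTt gametes: NBT×1, NBt×1, NbT×1, Nbt×1, nBT×1, nBt×1, nbT×1, nbt×1
NnBbTt×NnBbTt grid (8·8=64): NNBBTT=1 NNBBTt=2 NNBBtt=1 NNBbTT=2 NNBbTt=4 NNBbtt=2 NNbbTT=1 NNbbTt=2 NNbbtt=1 NnBBTT=2 NnBBTt=4 NnBBtt=2 NnBbTT=4 NnBbTt=8 NnBbtt=4 NnbbTT=2 NnbbTt=4 Nnbbtt=2 nnBBTT=1 nnBBTt=2 nnBBtt=1 nnBbTT=2 nnBbTt=4 nnBbtt=2 nnbbTT=1 nnbbTt=2 nnbbtt=1
nn B_ tt hits 3/64; gcd=1; 3÷1/64÷1 = 3/64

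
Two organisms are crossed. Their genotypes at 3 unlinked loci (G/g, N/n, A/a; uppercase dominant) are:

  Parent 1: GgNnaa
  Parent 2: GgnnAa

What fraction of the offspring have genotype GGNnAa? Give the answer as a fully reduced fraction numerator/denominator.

GgNnaa gametes: GNa×2, Gna×2, gNa×2, gna×2
GgnnAa gametes: GnA×2, Gna×2, gnA×2, gna×2
GgNnaa×GgnnAa grid (8·8=64): GGNnAa=4 GGNnaa=4 GGnnAa=4 GGnnaa=4 GgNnAa=8 GgNnaa=8 GgnnAa=8 Ggnnaa=8 ggNnAa=4 ggNnaa=4 ggnnAa=4 ggnnaa=4
GGNnAa hits 4/64; gcd=4; 4÷4/64÷4 = 1/16

P(GGNnAa) = 1/16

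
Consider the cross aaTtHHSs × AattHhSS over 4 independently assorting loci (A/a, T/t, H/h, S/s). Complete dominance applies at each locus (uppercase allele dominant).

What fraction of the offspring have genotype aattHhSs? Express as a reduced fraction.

P(aattHhSs) = 1/16

aaTtHHSs gametes: aTHS×4, aTHs×4, atHS×4, atHs×4
AattHhSS gametes: AtHS×4, AthS×4, atHS×4, athS×4
aaTtHHSs×AattHhSS grid (16·16=256): AaTtHHSS=16 AaTtHHSs=16 AaTtHhSS=16 AaTtHhSs=16 AattHHSS=16 AattHHSs=16 AattHhSS=16 AattHhSs=16 aaTtHHSS=16 aaTtHHSs=16 aaTtHhSS=16 aaTtHhSs=16 aattHHSS=16 aattHHSs=16 aattHhSS=16 aattHhSs=16
aattHhSs hits 16/256; gcd=16; 16÷16/256÷16 = 1/16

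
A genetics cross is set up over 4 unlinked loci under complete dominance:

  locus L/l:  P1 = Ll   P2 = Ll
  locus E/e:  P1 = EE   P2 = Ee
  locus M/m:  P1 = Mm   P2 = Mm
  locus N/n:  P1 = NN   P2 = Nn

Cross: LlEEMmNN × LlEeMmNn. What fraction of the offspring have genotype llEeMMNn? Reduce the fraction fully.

LlEEMmNN gametes: LEMN×4, LEmN×4, lEMN×4, lEmN×4
LlEeMmNn gametes: LEMN×1, LEMn×1, LEmN×1, LEmn×1, LeMN×1, LeMn×1, LemN×1, Lemn×1, lEMN×1, lEMn×1, lEmN×1, lEmn×1, leMN×1, leMn×1, lemN×1, lemn×1
LlEEMmNN×LlEeMmNn grid (16·16=256): LLEEMMNN=4 LLEEMMNn=4 LLEEMmNN=8 LLEEMmNn=8 LLEEmmNN=4 LLEEmmNn=4 LLEeMMNN=4 LLEeMMNn=4 LLEeMmNN=8 LLEeMmNn=8 LLEemmNN=4 LLEemmNn=4 LlEEMMNN=8 LlEEMMNn=8 LlEEMmNN=16 LlEEMmNn=16 LlEEmmNN=8 LlEEmmNn=8 LlEeMMNN=8 LlEeMMNn=8 LlEeMmNN=16 LlEeMmNn=16 LlEemmNN=8 LlEemmNn=8 llEEMMNN=4 llEEMMNn=4 llEEMmNN=8 llEEMmNn=8 llEEmmNN=4 llEEmmNn=4 llEeMMNN=4 llEeMMNn=4 llEeMmNN=8 llEeMmNn=8 llEemmNN=4 llEemmNn=4
llEeMMNn hits 4/256; gcd=4; 4÷4/256÷4 = 1/64

P(llEeMMNn) = 1/64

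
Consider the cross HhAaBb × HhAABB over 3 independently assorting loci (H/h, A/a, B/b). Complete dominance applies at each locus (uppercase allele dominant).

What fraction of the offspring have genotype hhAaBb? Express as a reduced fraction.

P(hhAaBb) = 1/16

HhAaBb gametes: HAB×1, HAb×1, HaB×1, Hab×1, hAB×1, hAb×1, haB×1, hab×1
HhAABB gametes: HAB×4, hAB×4
HhAaBb×HhAABB grid (8·8=64): HHAABB=4 HHAABb=4 HHAaBB=4 HHAaBb=4 HhAABB=8 HhAABb=8 HhAaBB=8 HhAaBb=8 hhAABB=4 hhAABb=4 hhAaBB=4 hhAaBb=4
hhAaBb hits 4/64; gcd=4; 4÷4/64÷4 = 1/16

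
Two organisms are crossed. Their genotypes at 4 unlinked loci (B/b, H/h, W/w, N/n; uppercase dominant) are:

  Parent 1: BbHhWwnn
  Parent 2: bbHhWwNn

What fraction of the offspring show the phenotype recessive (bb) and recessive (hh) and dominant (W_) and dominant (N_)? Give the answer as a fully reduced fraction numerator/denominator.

P(bb hh W_ N_) = 3/64

BbHhWwnn gametes: BHWn×2, BHwn×2, BhWn×2, Bhwn×2, bHWn×2, bHwn×2, bhWn×2, bhwn×2
bbHhWwNn gametes: bHWN×2, bHWn×2, bHwN×2, bHwn×2, bhWN×2, bhWn×2, bhwN×2, bhwn×2
BbHhWwnn×bbHhWwNn grid (16·16=256): BbHHWWNn=4 BbHHWWnn=4 BbHHWwNn=8 BbHHWwnn=8 BbHHwwNn=4 BbHHwwnn=4 BbHhWWNn=8 BbHhWWnn=8 BbHhWwNn=16 BbHhWwnn=16 BbHhwwNn=8 BbHhwwnn=8 BbhhWWNn=4 BbhhWWnn=4 BbhhWwNn=8 BbhhWwnn=8 BbhhwwNn=4 Bbhhwwnn=4 bbHHWWNn=4 bbHHWWnn=4 bbHHWwNn=8 bbHHWwnn=8 bbHHwwNn=4 bbHHwwnn=4 bbHhWWNn=8 bbHhWWnn=8 bbHhWwNn=16 bbHhWwnn=16 bbHhwwNn=8 bbHhwwnn=8 bbhhWWNn=4 bbhhWWnn=4 bbhhWwNn=8 bbhhWwnn=8 bbhhwwNn=4 bbhhwwnn=4
bb hh W_ N_ hits 12/256; gcd=4; 12÷4/256÷4 = 3/64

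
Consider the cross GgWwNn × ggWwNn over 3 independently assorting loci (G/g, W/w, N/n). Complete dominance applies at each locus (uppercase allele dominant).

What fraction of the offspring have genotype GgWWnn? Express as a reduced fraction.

GgWwNn gametes: GWN×1, GWn×1, GwN×1, Gwn×1, gWN×1, gWn×1, gwN×1, gwn×1
ggWwNn gametes: gWN×2, gWn×2, gwN×2, gwn×2
GgWwNn×ggWwNn grid (8·8=64): GgWWNN=2 GgWWNn=4 GgWWnn=2 GgWwNN=4 GgWwNn=8 GgWwnn=4 GgwwNN=2 GgwwNn=4 Ggwwnn=2 ggWWNN=2 ggWWNn=4 ggWWnn=2 ggWwNN=4 ggWwNn=8 ggWwnn=4 ggwwNN=2 ggwwNn=4 ggwwnn=2
GgWWnn hits 2/64; gcd=2; 2÷2/64÷2 = 1/32

P(GgWWnn) = 1/32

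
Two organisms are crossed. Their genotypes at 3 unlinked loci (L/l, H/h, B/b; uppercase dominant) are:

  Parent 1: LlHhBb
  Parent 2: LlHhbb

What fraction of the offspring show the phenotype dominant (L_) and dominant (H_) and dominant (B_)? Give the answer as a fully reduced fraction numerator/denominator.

P(L_ H_ B_) = 9/32

LlHhBb gametes: LHB×1, LHb×1, LhB×1, Lhb×1, lHB×1, lHb×1, lhB×1, lhb×1
LlHhbb gametes: LHb×2, Lhb×2, lHb×2, lhb×2
LlHhBb×LlHhbb grid (8·8=64): LLHHBb=2 LLHHbb=2 LLHhBb=4 LLHhbb=4 LLhhBb=2 LLhhbb=2 LlHHBb=4 LlHHbb=4 LlHhBb=8 LlHhbb=8 LlhhBb=4 Llhhbb=4 llHHBb=2 llHHbb=2 llHhBb=4 llHhbb=4 llhhBb=2 llhhbb=2
L_ H_ B_ hits 18/64; gcd=2; 18÷2/64÷2 = 9/32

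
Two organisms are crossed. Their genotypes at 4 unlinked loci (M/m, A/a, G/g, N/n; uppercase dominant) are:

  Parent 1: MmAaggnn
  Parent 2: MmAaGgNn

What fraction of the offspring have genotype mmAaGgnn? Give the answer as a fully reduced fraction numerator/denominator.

P(mmAaGgnn) = 1/32

MmAaggnn gametes: MAgn×4, Magn×4, mAgn×4, magn×4
MmAaGgNn gametes: MAGN×1, MAGn×1, MAgN×1, MAgn×1, MaGN×1, MaGn×1, MagN×1, Magn×1, mAGN×1, mAGn×1, mAgN×1, mAgn×1, maGN×1, maGn×1, magN×1, magn×1
MmAaggnn×MmAaGgNn grid (16·16=256): MMAAGgNn=4 MMAAGgnn=4 MMAAggNn=4 MMAAggnn=4 MMAaGgNn=8 MMAaGgnn=8 MMAaggNn=8 MMAaggnn=8 MMaaGgNn=4 MMaaGgnn=4 MMaaggNn=4 MMaaggnn=4 MmAAGgNn=8 MmAAGgnn=8 MmAAggNn=8 MmAAggnn=8 MmAaGgNn=16 MmAaGgnn=16 MmAaggNn=16 MmAaggnn=16 MmaaGgNn=8 MmaaGgnn=8 MmaaggNn=8 Mmaaggnn=8 mmAAGgNn=4 mmAAGgnn=4 mmAAggNn=4 mmAAggnn=4 mmAaGgNn=8 mmAaGgnn=8 mmAaggNn=8 mmAaggnn=8 mmaaGgNn=4 mmaaGgnn=4 mmaaggNn=4 mmaaggnn=4
mmAaGgnn hits 8/256; gcd=8; 8÷8/256÷8 = 1/32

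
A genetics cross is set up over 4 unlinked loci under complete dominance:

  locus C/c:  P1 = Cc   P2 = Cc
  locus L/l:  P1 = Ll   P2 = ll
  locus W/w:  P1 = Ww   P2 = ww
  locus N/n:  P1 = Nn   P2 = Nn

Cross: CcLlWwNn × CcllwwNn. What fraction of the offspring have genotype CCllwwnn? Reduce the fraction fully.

CcLlWwNn gametes: CLWN×1, CLWn×1, CLwN×1, CLwn×1, ClWN×1, ClWn×1, ClwN×1, Clwn×1, cLWN×1, cLWn×1, cLwN×1, cLwn×1, clWN×1, clWn×1, clwN×1, clwn×1
CcllwwNn gametes: ClwN×4, Clwn×4, clwN×4, clwn×4
CcLlWwNn×CcllwwNn grid (16·16=256): CCLlWwNN=4 CCLlWwNn=8 CCLlWwnn=4 CCLlwwNN=4 CCLlwwNn=8 CCLlwwnn=4 CCllWwNN=4 CCllWwNn=8 CCllWwnn=4 CCllwwNN=4 CCllwwNn=8 CCllwwnn=4 CcLlWwNN=8 CcLlWwNn=16 CcLlWwnn=8 CcLlwwNN=8 CcLlwwNn=16 CcLlwwnn=8 CcllWwNN=8 CcllWwNn=16 CcllWwnn=8 CcllwwNN=8 CcllwwNn=16 Ccllwwnn=8 ccLlWwNN=4 ccLlWwNn=8 ccLlWwnn=4 ccLlwwNN=4 ccLlwwNn=8 ccLlwwnn=4 ccllWwNN=4 ccllWwNn=8 ccllWwnn=4 ccllwwNN=4 ccllwwNn=8 ccllwwnn=4
CCllwwnn hits 4/256; gcd=4; 4÷4/256÷4 = 1/64

P(CCllwwnn) = 1/64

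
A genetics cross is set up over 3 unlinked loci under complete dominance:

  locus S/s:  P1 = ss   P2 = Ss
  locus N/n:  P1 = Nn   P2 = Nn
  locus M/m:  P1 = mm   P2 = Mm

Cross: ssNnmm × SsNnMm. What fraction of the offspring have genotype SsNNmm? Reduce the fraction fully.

P(SsNNmm) = 1/16

ssNnmm gametes: sNm×4, snm×4
SsNnMm gametes: SNM×1, SNm×1, SnM×1, Snm×1, sNM×1, sNm×1, snM×1, snm×1
ssNnmm×SsNnMm grid (8·8=64): SsNNMm=4 SsNNmm=4 SsNnMm=8 SsNnmm=8 SsnnMm=4 Ssnnmm=4 ssNNMm=4 ssNNmm=4 ssNnMm=8 ssNnmm=8 ssnnMm=4 ssnnmm=4
SsNNmm hits 4/64; gcd=4; 4÷4/64÷4 = 1/16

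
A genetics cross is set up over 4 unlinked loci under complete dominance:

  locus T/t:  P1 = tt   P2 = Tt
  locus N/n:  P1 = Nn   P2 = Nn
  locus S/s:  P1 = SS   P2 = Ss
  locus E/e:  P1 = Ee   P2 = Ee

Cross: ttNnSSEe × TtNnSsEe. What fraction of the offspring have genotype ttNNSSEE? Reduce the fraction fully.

ttNnSSEe gametes: tNSE×4, tNSe×4, tnSE×4, tnSe×4
TtNnSsEe gametes: TNSE×1, TNSe×1, TNsE×1, TNse×1, TnSE×1, TnSe×1, TnsE×1, Tnse×1, tNSE×1, tNSe×1, tNsE×1, tNse×1, tnSE×1, tnSe×1, tnsE×1, tnse×1
ttNnSSEe×TtNnSsEe grid (16·16=256): TtNNSSEE=4 TtNNSSEe=8 TtNNSSee=4 TtNNSsEE=4 TtNNSsEe=8 TtNNSsee=4 TtNnSSEE=8 TtNnSSEe=16 TtNnSSee=8 TtNnSsEE=8 TtNnSsEe=16 TtNnSsee=8 TtnnSSEE=4 TtnnSSEe=8 TtnnSSee=4 TtnnSsEE=4 TtnnSsEe=8 TtnnSsee=4 ttNNSSEE=4 ttNNSSEe=8 ttNNSSee=4 ttNNSsEE=4 ttNNSsEe=8 ttNNSsee=4 ttNnSSEE=8 ttNnSSEe=16 ttNnSSee=8 ttNnSsEE=8 ttNnSsEe=16 ttNnSsee=8 ttnnSSEE=4 ttnnSSEe=8 ttnnSSee=4 ttnnSsEE=4 ttnnSsEe=8 ttnnSsee=4
ttNNSSEE hits 4/256; gcd=4; 4÷4/256÷4 = 1/64

P(ttNNSSEE) = 1/64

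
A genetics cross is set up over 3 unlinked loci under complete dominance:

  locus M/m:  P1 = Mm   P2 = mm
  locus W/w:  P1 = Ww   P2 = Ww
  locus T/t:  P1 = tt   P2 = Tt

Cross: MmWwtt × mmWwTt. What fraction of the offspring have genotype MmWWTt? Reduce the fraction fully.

MmWwtt gametes: MWt×2, Mwt×2, mWt×2, mwt×2
mmWwTt gametes: mWT×2, mWt×2, mwT×2, mwt×2
MmWwtt×mmWwTt grid (8·8=64): MmWWTt=4 MmWWtt=4 MmWwTt=8 MmWwtt=8 MmwwTt=4 Mmwwtt=4 mmWWTt=4 mmWWtt=4 mmWwTt=8 mmWwtt=8 mmwwTt=4 mmwwtt=4
MmWWTt hits 4/64; gcd=4; 4÷4/64÷4 = 1/16

P(MmWWTt) = 1/16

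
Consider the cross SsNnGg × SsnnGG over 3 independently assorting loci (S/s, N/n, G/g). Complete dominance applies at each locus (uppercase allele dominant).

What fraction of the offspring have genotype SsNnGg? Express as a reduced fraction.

SsNnGg gametes: SNG×1, SNg×1, SnG×1, Sng×1, sNG×1, sNg×1, snG×1, sng×1
SsnnGG gametes: SnG×4, snG×4
SsNnGg×SsnnGG grid (8·8=64): SSNnGG=4 SSNnGg=4 SSnnGG=4 SSnnGg=4 SsNnGG=8 SsNnGg=8 SsnnGG=8 SsnnGg=8 ssNnGG=4 ssNnGg=4 ssnnGG=4 ssnnGg=4
SsNnGg hits 8/64; gcd=8; 8÷8/64÷8 = 1/8

P(SsNnGg) = 1/8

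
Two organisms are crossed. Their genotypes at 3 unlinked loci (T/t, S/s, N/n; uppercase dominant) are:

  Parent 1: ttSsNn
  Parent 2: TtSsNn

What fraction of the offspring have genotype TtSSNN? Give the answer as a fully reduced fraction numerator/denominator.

P(TtSSNN) = 1/32

ttSsNn gametes: tSN×2, tSn×2, tsN×2, tsn×2
TtSsNn gametes: TSN×1, TSn×1, TsN×1, Tsn×1, tSN×1, tSn×1, tsN×1, tsn×1
ttSsNn×TtSsNn grid (8·8=64): TtSSNN=2 TtSSNn=4 TtSSnn=2 TtSsNN=4 TtSsNn=8 TtSsnn=4 TtssNN=2 TtssNn=4 Ttssnn=2 ttSSNN=2 ttSSNn=4 ttSSnn=2 ttSsNN=4 ttSsNn=8 ttSsnn=4 ttssNN=2 ttssNn=4 ttssnn=2
TtSSNN hits 2/64; gcd=2; 2÷2/64÷2 = 1/32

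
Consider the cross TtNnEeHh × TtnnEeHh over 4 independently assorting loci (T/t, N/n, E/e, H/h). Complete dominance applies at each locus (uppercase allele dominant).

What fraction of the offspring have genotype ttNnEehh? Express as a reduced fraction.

P(ttNnEehh) = 1/64

TtNnEeHh gametes: TNEH×1, TNEh×1, TNeH×1, TNeh×1, TnEH×1, TnEh×1, TneH×1, Tneh×1, tNEH×1, tNEh×1, tNeH×1, tNeh×1, tnEH×1, tnEh×1, tneH×1, tneh×1
TtnnEeHh gametes: TnEH×2, TnEh×2, TneH×2, Tneh×2, tnEH×2, tnEh×2, tneH×2, tneh×2
TtNnEeHh×TtnnEeHh grid (16·16=256): TTNnEEHH=2 TTNnEEHh=4 TTNnEEhh=2 TTNnEeHH=4 TTNnEeHh=8 TTNnEehh=4 TTNneeHH=2 TTNneeHh=4 TTNneehh=2 TTnnEEHH=2 TTnnEEHh=4 TTnnEEhh=2 TTnnEeHH=4 TTnnEeHh=8 TTnnEehh=4 TTnneeHH=2 TTnneeHh=4 TTnneehh=2 TtNnEEHH=4 TtNnEEHh=8 TtNnEEhh=4 TtNnEeHH=8 TtNnEeHh=16 TtNnEehh=8 TtNneeHH=4 TtNneeHh=8 TtNneehh=4 TtnnEEHH=4 TtnnEEHh=8 TtnnEEhh=4 TtnnEeHH=8 TtnnEeHh=16 TtnnEehh=8 TtnneeHH=4 TtnneeHh=8 Ttnneehh=4 ttNnEEHH=2 ttNnEEHh=4 ttNnEEhh=2 ttNnEeHH=4 ttNnEeHh=8 ttNnEehh=4 ttNneeHH=2 ttNneeHh=4 ttNneehh=2 ttnnEEHH=2 ttnnEEHh=4 ttnnEEhh=2 ttnnEeHH=4 ttnnEeHh=8 ttnnEehh=4 ttnneeHH=2 ttnneeHh=4 ttnneehh=2
ttNnEehh hits 4/256; gcd=4; 4÷4/256÷4 = 1/64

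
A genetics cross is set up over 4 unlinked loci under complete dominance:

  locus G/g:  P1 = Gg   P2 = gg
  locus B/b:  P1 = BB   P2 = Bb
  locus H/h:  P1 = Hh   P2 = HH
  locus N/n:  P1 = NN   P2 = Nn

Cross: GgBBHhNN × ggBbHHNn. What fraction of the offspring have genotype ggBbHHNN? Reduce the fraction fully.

GgBBHhNN gametes: GBHN×4, GBhN×4, gBHN×4, gBhN×4
ggBbHHNn gametes: gBHN×4, gBHn×4, gbHN×4, gbHn×4
GgBBHhNN×ggBbHHNn grid (16·16=256): GgBBHHNN=16 GgBBHHNn=16 GgBBHhNN=16 GgBBHhNn=16 GgBbHHNN=16 GgBbHHNn=16 GgBbHhNN=16 GgBbHhNn=16 ggBBHHNN=16 ggBBHHNn=16 ggBBHhNN=16 ggBBHhNn=16 ggBbHHNN=16 ggBbHHNn=16 ggBbHhNN=16 ggBbHhNn=16
ggBbHHNN hits 16/256; gcd=16; 16÷16/256÷16 = 1/16

P(ggBbHHNN) = 1/16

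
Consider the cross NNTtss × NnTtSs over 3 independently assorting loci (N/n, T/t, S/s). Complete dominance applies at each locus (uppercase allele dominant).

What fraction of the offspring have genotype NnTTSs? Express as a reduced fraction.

P(NnTTSs) = 1/16

NNTtss gametes: NTs×4, Nts×4
NnTtSs gametes: NTS×1, NTs×1, NtS×1, Nts×1, nTS×1, nTs×1, ntS×1, nts×1
NNTtss×NnTtSs grid (8·8=64): NNTTSs=4 NNTTss=4 NNTtSs=8 NNTtss=8 NNttSs=4 NNttss=4 NnTTSs=4 NnTTss=4 NnTtSs=8 NnTtss=8 NnttSs=4 Nnttss=4
NnTTSs hits 4/64; gcd=4; 4÷4/64÷4 = 1/16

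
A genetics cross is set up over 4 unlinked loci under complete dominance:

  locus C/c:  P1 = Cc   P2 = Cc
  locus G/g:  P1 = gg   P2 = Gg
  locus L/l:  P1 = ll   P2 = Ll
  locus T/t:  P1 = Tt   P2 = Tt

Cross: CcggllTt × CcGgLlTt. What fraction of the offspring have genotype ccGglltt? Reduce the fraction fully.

CcggllTt gametes: CglT×4, Cglt×4, cglT×4, cglt×4
CcGgLlTt gametes: CGLT×1, CGLt×1, CGlT×1, CGlt×1, CgLT×1, CgLt×1, CglT×1, Cglt×1, cGLT×1, cGLt×1, cGlT×1, cGlt×1, cgLT×1, cgLt×1, cglT×1, cglt×1
CcggllTt×CcGgLlTt grid (16·16=256): CCGgLlTT=4 CCGgLlTt=8 CCGgLltt=4 CCGgllTT=4 CCGgllTt=8 CCGglltt=4 CCggLlTT=4 CCggLlTt=8 CCggLltt=4 CCggllTT=4 CCggllTt=8 CCgglltt=4 CcGgLlTT=8 CcGgLlTt=16 CcGgLltt=8 CcGgllTT=8 CcGgllTt=16 CcGglltt=8 CcggLlTT=8 CcggLlTt=16 CcggLltt=8 CcggllTT=8 CcggllTt=16 Ccgglltt=8 ccGgLlTT=4 ccGgLlTt=8 ccGgLltt=4 ccGgllTT=4 ccGgllTt=8 ccGglltt=4 ccggLlTT=4 ccggLlTt=8 ccggLltt=4 ccggllTT=4 ccggllTt=8 ccgglltt=4
ccGglltt hits 4/256; gcd=4; 4÷4/256÷4 = 1/64

P(ccGglltt) = 1/64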